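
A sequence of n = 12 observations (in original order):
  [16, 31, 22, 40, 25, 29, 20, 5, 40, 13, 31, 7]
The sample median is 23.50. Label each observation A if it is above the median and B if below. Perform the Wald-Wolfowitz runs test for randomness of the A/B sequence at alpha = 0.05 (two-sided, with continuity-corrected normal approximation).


Step 1: Compute median = 23.50; label A = above, B = below.
Labels in order: BABAAABBABAB  (n_A = 6, n_B = 6)
Step 2: Count runs R = 9.
Step 3: Under H0 (random ordering), E[R] = 2*n_A*n_B/(n_A+n_B) + 1 = 2*6*6/12 + 1 = 7.0000.
        Var[R] = 2*n_A*n_B*(2*n_A*n_B - n_A - n_B) / ((n_A+n_B)^2 * (n_A+n_B-1)) = 4320/1584 = 2.7273.
        SD[R] = 1.6514.
Step 4: Continuity-corrected z = (R - 0.5 - E[R]) / SD[R] = (9 - 0.5 - 7.0000) / 1.6514 = 0.9083.
Step 5: Two-sided p-value via normal approximation = 2*(1 - Phi(|z|)) = 0.363722.
Step 6: alpha = 0.05. fail to reject H0.

R = 9, z = 0.9083, p = 0.363722, fail to reject H0.


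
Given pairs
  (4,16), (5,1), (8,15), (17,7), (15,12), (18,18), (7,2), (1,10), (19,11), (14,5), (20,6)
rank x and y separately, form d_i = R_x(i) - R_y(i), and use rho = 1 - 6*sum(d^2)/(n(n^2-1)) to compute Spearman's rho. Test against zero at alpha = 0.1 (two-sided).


Step 1: Rank x and y separately (midranks; no ties here).
rank(x): 4->2, 5->3, 8->5, 17->8, 15->7, 18->9, 7->4, 1->1, 19->10, 14->6, 20->11
rank(y): 16->10, 1->1, 15->9, 7->5, 12->8, 18->11, 2->2, 10->6, 11->7, 5->3, 6->4
Step 2: d_i = R_x(i) - R_y(i); compute d_i^2.
  (2-10)^2=64, (3-1)^2=4, (5-9)^2=16, (8-5)^2=9, (7-8)^2=1, (9-11)^2=4, (4-2)^2=4, (1-6)^2=25, (10-7)^2=9, (6-3)^2=9, (11-4)^2=49
sum(d^2) = 194.
Step 3: rho = 1 - 6*194 / (11*(11^2 - 1)) = 1 - 1164/1320 = 0.118182.
Step 4: Under H0, t = rho * sqrt((n-2)/(1-rho^2)) = 0.3570 ~ t(9).
Step 5: Two-sided p-value from the t-distribution with 9 df = 0.729285.
Step 6: alpha = 0.1. fail to reject H0.

rho = 0.1182, p = 0.729285, fail to reject H0 at alpha = 0.1.


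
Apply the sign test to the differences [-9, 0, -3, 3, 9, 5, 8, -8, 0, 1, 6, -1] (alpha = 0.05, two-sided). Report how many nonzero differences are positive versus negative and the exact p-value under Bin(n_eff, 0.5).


Step 1: Discard zero differences. Original n = 12; n_eff = number of nonzero differences = 10.
Nonzero differences (with sign): -9, -3, +3, +9, +5, +8, -8, +1, +6, -1
Step 2: Count signs: positive = 6, negative = 4.
Step 3: Under H0: P(positive) = 0.5, so the number of positives S ~ Bin(10, 0.5).
Step 4: Two-sided exact p-value = sum of Bin(10,0.5) probabilities at or below the observed probability = 0.753906.
Step 5: alpha = 0.05. fail to reject H0.

n_eff = 10, pos = 6, neg = 4, p = 0.753906, fail to reject H0.


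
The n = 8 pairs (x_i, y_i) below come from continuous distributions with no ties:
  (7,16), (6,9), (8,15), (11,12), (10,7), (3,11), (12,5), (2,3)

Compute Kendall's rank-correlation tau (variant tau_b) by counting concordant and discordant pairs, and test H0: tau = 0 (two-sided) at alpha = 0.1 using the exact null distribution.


Step 1: Enumerate the 28 unordered pairs (i,j) with i<j and classify each by sign(x_j-x_i) * sign(y_j-y_i).
  (1,2):dx=-1,dy=-7->C; (1,3):dx=+1,dy=-1->D; (1,4):dx=+4,dy=-4->D; (1,5):dx=+3,dy=-9->D
  (1,6):dx=-4,dy=-5->C; (1,7):dx=+5,dy=-11->D; (1,8):dx=-5,dy=-13->C; (2,3):dx=+2,dy=+6->C
  (2,4):dx=+5,dy=+3->C; (2,5):dx=+4,dy=-2->D; (2,6):dx=-3,dy=+2->D; (2,7):dx=+6,dy=-4->D
  (2,8):dx=-4,dy=-6->C; (3,4):dx=+3,dy=-3->D; (3,5):dx=+2,dy=-8->D; (3,6):dx=-5,dy=-4->C
  (3,7):dx=+4,dy=-10->D; (3,8):dx=-6,dy=-12->C; (4,5):dx=-1,dy=-5->C; (4,6):dx=-8,dy=-1->C
  (4,7):dx=+1,dy=-7->D; (4,8):dx=-9,dy=-9->C; (5,6):dx=-7,dy=+4->D; (5,7):dx=+2,dy=-2->D
  (5,8):dx=-8,dy=-4->C; (6,7):dx=+9,dy=-6->D; (6,8):dx=-1,dy=-8->C; (7,8):dx=-10,dy=-2->C
Step 2: C = 14, D = 14, total pairs = 28.
Step 3: tau = (C - D)/(n(n-1)/2) = (14 - 14)/28 = 0.000000.
Step 4: Exact two-sided p-value (enumerate n! = 40320 permutations of y under H0): p = 1.000000.
Step 5: alpha = 0.1. fail to reject H0.

tau_b = 0.0000 (C=14, D=14), p = 1.000000, fail to reject H0.


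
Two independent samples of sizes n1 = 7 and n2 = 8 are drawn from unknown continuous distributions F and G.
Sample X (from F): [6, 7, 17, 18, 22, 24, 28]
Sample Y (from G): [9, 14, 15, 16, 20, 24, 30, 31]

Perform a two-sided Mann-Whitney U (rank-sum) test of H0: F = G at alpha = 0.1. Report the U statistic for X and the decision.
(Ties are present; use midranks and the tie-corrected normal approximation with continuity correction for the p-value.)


Step 1: Combine and sort all 15 observations; assign midranks.
sorted (value, group): (6,X), (7,X), (9,Y), (14,Y), (15,Y), (16,Y), (17,X), (18,X), (20,Y), (22,X), (24,X), (24,Y), (28,X), (30,Y), (31,Y)
ranks: 6->1, 7->2, 9->3, 14->4, 15->5, 16->6, 17->7, 18->8, 20->9, 22->10, 24->11.5, 24->11.5, 28->13, 30->14, 31->15
Step 2: Rank sum for X: R1 = 1 + 2 + 7 + 8 + 10 + 11.5 + 13 = 52.5.
Step 3: U_X = R1 - n1(n1+1)/2 = 52.5 - 7*8/2 = 52.5 - 28 = 24.5.
       U_Y = n1*n2 - U_X = 56 - 24.5 = 31.5.
Step 4: Ties are present, so use the tie-corrected normal approximation (with continuity correction) for the p-value.
Step 5: p-value = 0.728221; compare to alpha = 0.1. fail to reject H0.

U_X = 24.5, p = 0.728221, fail to reject H0 at alpha = 0.1.


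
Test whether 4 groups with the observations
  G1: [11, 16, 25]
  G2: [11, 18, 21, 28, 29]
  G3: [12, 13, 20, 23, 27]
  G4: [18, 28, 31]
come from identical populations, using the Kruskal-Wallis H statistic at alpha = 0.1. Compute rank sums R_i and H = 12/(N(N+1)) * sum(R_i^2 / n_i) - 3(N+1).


Step 1: Combine all N = 16 observations and assign midranks.
sorted (value, group, rank): (11,G1,1.5), (11,G2,1.5), (12,G3,3), (13,G3,4), (16,G1,5), (18,G2,6.5), (18,G4,6.5), (20,G3,8), (21,G2,9), (23,G3,10), (25,G1,11), (27,G3,12), (28,G2,13.5), (28,G4,13.5), (29,G2,15), (31,G4,16)
Step 2: Sum ranks within each group.
R_1 = 17.5 (n_1 = 3)
R_2 = 45.5 (n_2 = 5)
R_3 = 37 (n_3 = 5)
R_4 = 36 (n_4 = 3)
Step 3: H = 12/(N(N+1)) * sum(R_i^2/n_i) - 3(N+1)
     = 12/(16*17) * (17.5^2/3 + 45.5^2/5 + 37^2/5 + 36^2/3) - 3*17
     = 0.044118 * 1221.93 - 51
     = 2.908824.
Step 4: Ties present; correction factor C = 1 - 18/(16^3 - 16) = 0.995588. Corrected H = 2.908824 / 0.995588 = 2.921713.
Step 5: Under H0, H ~ chi^2(3); p-value = 0.403854.
Step 6: alpha = 0.1. fail to reject H0.

H = 2.9217, df = 3, p = 0.403854, fail to reject H0.


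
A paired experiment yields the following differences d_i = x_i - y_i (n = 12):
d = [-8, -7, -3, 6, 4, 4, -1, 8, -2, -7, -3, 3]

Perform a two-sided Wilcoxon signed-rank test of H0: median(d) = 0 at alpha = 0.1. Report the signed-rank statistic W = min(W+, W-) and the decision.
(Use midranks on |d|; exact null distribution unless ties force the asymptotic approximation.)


Step 1: Drop any zero differences (none here) and take |d_i|.
|d| = [8, 7, 3, 6, 4, 4, 1, 8, 2, 7, 3, 3]
Step 2: Midrank |d_i| (ties get averaged ranks).
ranks: |8|->11.5, |7|->9.5, |3|->4, |6|->8, |4|->6.5, |4|->6.5, |1|->1, |8|->11.5, |2|->2, |7|->9.5, |3|->4, |3|->4
Step 3: Attach original signs; sum ranks with positive sign and with negative sign.
W+ = 8 + 6.5 + 6.5 + 11.5 + 4 = 36.5
W- = 11.5 + 9.5 + 4 + 1 + 2 + 9.5 + 4 = 41.5
(Check: W+ + W- = 78 should equal n(n+1)/2 = 78.)
Step 4: Test statistic W = min(W+, W-) = 36.5.
Step 5: Ties in |d|, so use the tie-corrected normal approximation.
        E[W] = n(n+1)/4 = 12*13/4 = 39.
        Tie groups: |d|=3 (t=3), |d|=4 (t=2), |d|=7 (t=2), |d|=8 (t=2); sum(t^3 - t) = 42.
        Var[W] = n(n+1)(2n+1)/24 - sum(t^3-t)/48 = 3900/24 - 42/48 = 161.625.
        z = (W - E[W]) / sqrt(Var[W]) = (36.5 - 39) / 12.7132 = -0.1966.
        Two-sided p = 2*Phi(z) = 0.844104.
Step 6: alpha = 0.1. fail to reject H0.

W+ = 36.5, W- = 41.5, W = min = 36.5, p = 0.844104, fail to reject H0.


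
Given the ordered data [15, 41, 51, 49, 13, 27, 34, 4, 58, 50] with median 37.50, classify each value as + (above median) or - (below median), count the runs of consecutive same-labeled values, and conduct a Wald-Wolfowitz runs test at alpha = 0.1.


Step 1: Compute median = 37.50; label A = above, B = below.
Labels in order: BAAABBBBAA  (n_A = 5, n_B = 5)
Step 2: Count runs R = 4.
Step 3: Under H0 (random ordering), E[R] = 2*n_A*n_B/(n_A+n_B) + 1 = 2*5*5/10 + 1 = 6.0000.
        Var[R] = 2*n_A*n_B*(2*n_A*n_B - n_A - n_B) / ((n_A+n_B)^2 * (n_A+n_B-1)) = 2000/900 = 2.2222.
        SD[R] = 1.4907.
Step 4: Continuity-corrected z = (R + 0.5 - E[R]) / SD[R] = (4 + 0.5 - 6.0000) / 1.4907 = -1.0062.
Step 5: Two-sided p-value via normal approximation = 2*(1 - Phi(|z|)) = 0.314305.
Step 6: alpha = 0.1. fail to reject H0.

R = 4, z = -1.0062, p = 0.314305, fail to reject H0.


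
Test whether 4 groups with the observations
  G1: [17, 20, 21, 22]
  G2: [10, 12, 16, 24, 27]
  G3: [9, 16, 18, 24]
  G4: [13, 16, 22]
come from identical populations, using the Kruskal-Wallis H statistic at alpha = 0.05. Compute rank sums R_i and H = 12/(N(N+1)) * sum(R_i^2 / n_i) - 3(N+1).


Step 1: Combine all N = 16 observations and assign midranks.
sorted (value, group, rank): (9,G3,1), (10,G2,2), (12,G2,3), (13,G4,4), (16,G2,6), (16,G3,6), (16,G4,6), (17,G1,8), (18,G3,9), (20,G1,10), (21,G1,11), (22,G1,12.5), (22,G4,12.5), (24,G2,14.5), (24,G3,14.5), (27,G2,16)
Step 2: Sum ranks within each group.
R_1 = 41.5 (n_1 = 4)
R_2 = 41.5 (n_2 = 5)
R_3 = 30.5 (n_3 = 4)
R_4 = 22.5 (n_4 = 3)
Step 3: H = 12/(N(N+1)) * sum(R_i^2/n_i) - 3(N+1)
     = 12/(16*17) * (41.5^2/4 + 41.5^2/5 + 30.5^2/4 + 22.5^2/3) - 3*17
     = 0.044118 * 1176.33 - 51
     = 0.896691.
Step 4: Ties present; correction factor C = 1 - 36/(16^3 - 16) = 0.991176. Corrected H = 0.896691 / 0.991176 = 0.904674.
Step 5: Under H0, H ~ chi^2(3); p-value = 0.824300.
Step 6: alpha = 0.05. fail to reject H0.

H = 0.9047, df = 3, p = 0.824300, fail to reject H0.


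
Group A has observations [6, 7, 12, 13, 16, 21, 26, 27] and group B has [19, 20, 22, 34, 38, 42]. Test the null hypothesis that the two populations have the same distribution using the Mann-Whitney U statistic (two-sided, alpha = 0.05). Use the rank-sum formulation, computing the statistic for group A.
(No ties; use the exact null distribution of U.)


Step 1: Combine and sort all 14 observations; assign midranks.
sorted (value, group): (6,X), (7,X), (12,X), (13,X), (16,X), (19,Y), (20,Y), (21,X), (22,Y), (26,X), (27,X), (34,Y), (38,Y), (42,Y)
ranks: 6->1, 7->2, 12->3, 13->4, 16->5, 19->6, 20->7, 21->8, 22->9, 26->10, 27->11, 34->12, 38->13, 42->14
Step 2: Rank sum for X: R1 = 1 + 2 + 3 + 4 + 5 + 8 + 10 + 11 = 44.
Step 3: U_X = R1 - n1(n1+1)/2 = 44 - 8*9/2 = 44 - 36 = 8.
       U_Y = n1*n2 - U_X = 48 - 8 = 40.
Step 4: No ties, so the exact null distribution of U (based on enumerating the C(14,8) = 3003 equally likely rank assignments) gives the two-sided p-value.
Step 5: p-value = 0.042624; compare to alpha = 0.05. reject H0.

U_X = 8, p = 0.042624, reject H0 at alpha = 0.05.


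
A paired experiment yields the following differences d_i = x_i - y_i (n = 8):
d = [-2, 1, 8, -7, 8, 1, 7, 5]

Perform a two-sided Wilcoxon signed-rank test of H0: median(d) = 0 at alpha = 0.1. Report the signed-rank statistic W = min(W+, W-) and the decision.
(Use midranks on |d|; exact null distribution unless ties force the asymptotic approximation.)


Step 1: Drop any zero differences (none here) and take |d_i|.
|d| = [2, 1, 8, 7, 8, 1, 7, 5]
Step 2: Midrank |d_i| (ties get averaged ranks).
ranks: |2|->3, |1|->1.5, |8|->7.5, |7|->5.5, |8|->7.5, |1|->1.5, |7|->5.5, |5|->4
Step 3: Attach original signs; sum ranks with positive sign and with negative sign.
W+ = 1.5 + 7.5 + 7.5 + 1.5 + 5.5 + 4 = 27.5
W- = 3 + 5.5 = 8.5
(Check: W+ + W- = 36 should equal n(n+1)/2 = 36.)
Step 4: Test statistic W = min(W+, W-) = 8.5.
Step 5: Ties in |d|, so use the tie-corrected normal approximation.
        E[W] = n(n+1)/4 = 8*9/4 = 18.
        Tie groups: |d|=1 (t=2), |d|=7 (t=2), |d|=8 (t=2); sum(t^3 - t) = 18.
        Var[W] = n(n+1)(2n+1)/24 - sum(t^3-t)/48 = 1224/24 - 18/48 = 50.625.
        z = (W - E[W]) / sqrt(Var[W]) = (8.5 - 18) / 7.1151 = -1.3352.
        Two-sided p = 2*Phi(z) = 0.181816.
Step 6: alpha = 0.1. fail to reject H0.

W+ = 27.5, W- = 8.5, W = min = 8.5, p = 0.181816, fail to reject H0.


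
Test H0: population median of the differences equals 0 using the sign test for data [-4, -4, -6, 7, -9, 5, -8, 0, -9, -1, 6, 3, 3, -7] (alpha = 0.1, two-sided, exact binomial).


Step 1: Discard zero differences. Original n = 14; n_eff = number of nonzero differences = 13.
Nonzero differences (with sign): -4, -4, -6, +7, -9, +5, -8, -9, -1, +6, +3, +3, -7
Step 2: Count signs: positive = 5, negative = 8.
Step 3: Under H0: P(positive) = 0.5, so the number of positives S ~ Bin(13, 0.5).
Step 4: Two-sided exact p-value = sum of Bin(13,0.5) probabilities at or below the observed probability = 0.581055.
Step 5: alpha = 0.1. fail to reject H0.

n_eff = 13, pos = 5, neg = 8, p = 0.581055, fail to reject H0.


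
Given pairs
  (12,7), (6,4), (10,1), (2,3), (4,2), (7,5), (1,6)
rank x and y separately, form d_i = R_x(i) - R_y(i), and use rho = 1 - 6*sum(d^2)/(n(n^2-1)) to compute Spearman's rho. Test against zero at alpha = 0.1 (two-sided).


Step 1: Rank x and y separately (midranks; no ties here).
rank(x): 12->7, 6->4, 10->6, 2->2, 4->3, 7->5, 1->1
rank(y): 7->7, 4->4, 1->1, 3->3, 2->2, 5->5, 6->6
Step 2: d_i = R_x(i) - R_y(i); compute d_i^2.
  (7-7)^2=0, (4-4)^2=0, (6-1)^2=25, (2-3)^2=1, (3-2)^2=1, (5-5)^2=0, (1-6)^2=25
sum(d^2) = 52.
Step 3: rho = 1 - 6*52 / (7*(7^2 - 1)) = 1 - 312/336 = 0.071429.
Step 4: Under H0, t = rho * sqrt((n-2)/(1-rho^2)) = 0.1601 ~ t(5).
Step 5: Two-sided p-value from the t-distribution with 5 df = 0.879048.
Step 6: alpha = 0.1. fail to reject H0.

rho = 0.0714, p = 0.879048, fail to reject H0 at alpha = 0.1.


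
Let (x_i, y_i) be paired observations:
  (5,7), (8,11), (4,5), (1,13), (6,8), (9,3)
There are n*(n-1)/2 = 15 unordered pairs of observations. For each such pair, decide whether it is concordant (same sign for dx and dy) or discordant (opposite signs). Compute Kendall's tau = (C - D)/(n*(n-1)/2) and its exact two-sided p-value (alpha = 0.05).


Step 1: Enumerate the 15 unordered pairs (i,j) with i<j and classify each by sign(x_j-x_i) * sign(y_j-y_i).
  (1,2):dx=+3,dy=+4->C; (1,3):dx=-1,dy=-2->C; (1,4):dx=-4,dy=+6->D; (1,5):dx=+1,dy=+1->C
  (1,6):dx=+4,dy=-4->D; (2,3):dx=-4,dy=-6->C; (2,4):dx=-7,dy=+2->D; (2,5):dx=-2,dy=-3->C
  (2,6):dx=+1,dy=-8->D; (3,4):dx=-3,dy=+8->D; (3,5):dx=+2,dy=+3->C; (3,6):dx=+5,dy=-2->D
  (4,5):dx=+5,dy=-5->D; (4,6):dx=+8,dy=-10->D; (5,6):dx=+3,dy=-5->D
Step 2: C = 6, D = 9, total pairs = 15.
Step 3: tau = (C - D)/(n(n-1)/2) = (6 - 9)/15 = -0.200000.
Step 4: Exact two-sided p-value (enumerate n! = 720 permutations of y under H0): p = 0.719444.
Step 5: alpha = 0.05. fail to reject H0.

tau_b = -0.2000 (C=6, D=9), p = 0.719444, fail to reject H0.


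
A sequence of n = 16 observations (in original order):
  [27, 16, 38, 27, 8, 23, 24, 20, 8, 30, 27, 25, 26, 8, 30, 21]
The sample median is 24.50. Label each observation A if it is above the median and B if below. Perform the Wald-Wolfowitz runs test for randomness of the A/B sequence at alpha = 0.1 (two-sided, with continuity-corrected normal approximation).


Step 1: Compute median = 24.50; label A = above, B = below.
Labels in order: ABAABBBBBAAAABAB  (n_A = 8, n_B = 8)
Step 2: Count runs R = 8.
Step 3: Under H0 (random ordering), E[R] = 2*n_A*n_B/(n_A+n_B) + 1 = 2*8*8/16 + 1 = 9.0000.
        Var[R] = 2*n_A*n_B*(2*n_A*n_B - n_A - n_B) / ((n_A+n_B)^2 * (n_A+n_B-1)) = 14336/3840 = 3.7333.
        SD[R] = 1.9322.
Step 4: Continuity-corrected z = (R + 0.5 - E[R]) / SD[R] = (8 + 0.5 - 9.0000) / 1.9322 = -0.2588.
Step 5: Two-sided p-value via normal approximation = 2*(1 - Phi(|z|)) = 0.795809.
Step 6: alpha = 0.1. fail to reject H0.

R = 8, z = -0.2588, p = 0.795809, fail to reject H0.


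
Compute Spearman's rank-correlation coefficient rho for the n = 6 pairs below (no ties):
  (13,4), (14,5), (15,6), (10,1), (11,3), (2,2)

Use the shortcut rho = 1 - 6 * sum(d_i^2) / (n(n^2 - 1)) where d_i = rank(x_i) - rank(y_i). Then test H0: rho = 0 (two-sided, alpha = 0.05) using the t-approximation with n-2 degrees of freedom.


Step 1: Rank x and y separately (midranks; no ties here).
rank(x): 13->4, 14->5, 15->6, 10->2, 11->3, 2->1
rank(y): 4->4, 5->5, 6->6, 1->1, 3->3, 2->2
Step 2: d_i = R_x(i) - R_y(i); compute d_i^2.
  (4-4)^2=0, (5-5)^2=0, (6-6)^2=0, (2-1)^2=1, (3-3)^2=0, (1-2)^2=1
sum(d^2) = 2.
Step 3: rho = 1 - 6*2 / (6*(6^2 - 1)) = 1 - 12/210 = 0.942857.
Step 4: Under H0, t = rho * sqrt((n-2)/(1-rho^2)) = 5.6595 ~ t(4).
Step 5: Two-sided p-value from the t-distribution with 4 df = 0.004805.
Step 6: alpha = 0.05. reject H0.

rho = 0.9429, p = 0.004805, reject H0 at alpha = 0.05.


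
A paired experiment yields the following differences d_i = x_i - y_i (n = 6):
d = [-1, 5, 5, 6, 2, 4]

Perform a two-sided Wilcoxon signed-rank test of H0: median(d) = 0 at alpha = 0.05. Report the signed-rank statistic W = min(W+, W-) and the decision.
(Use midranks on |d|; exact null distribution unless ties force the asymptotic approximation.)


Step 1: Drop any zero differences (none here) and take |d_i|.
|d| = [1, 5, 5, 6, 2, 4]
Step 2: Midrank |d_i| (ties get averaged ranks).
ranks: |1|->1, |5|->4.5, |5|->4.5, |6|->6, |2|->2, |4|->3
Step 3: Attach original signs; sum ranks with positive sign and with negative sign.
W+ = 4.5 + 4.5 + 6 + 2 + 3 = 20
W- = 1 = 1
(Check: W+ + W- = 21 should equal n(n+1)/2 = 21.)
Step 4: Test statistic W = min(W+, W-) = 1.
Step 5: Ties in |d|, so use the tie-corrected normal approximation.
        E[W] = n(n+1)/4 = 6*7/4 = 10.5.
        Tie groups: |d|=5 (t=2); sum(t^3 - t) = 6.
        Var[W] = n(n+1)(2n+1)/24 - sum(t^3-t)/48 = 546/24 - 6/48 = 22.625.
        z = (W - E[W]) / sqrt(Var[W]) = (1 - 10.5) / 4.7566 = -1.9972.
        Two-sided p = 2*Phi(z) = 0.045800.
Step 6: alpha = 0.05. reject H0.

W+ = 20, W- = 1, W = min = 1, p = 0.045800, reject H0.


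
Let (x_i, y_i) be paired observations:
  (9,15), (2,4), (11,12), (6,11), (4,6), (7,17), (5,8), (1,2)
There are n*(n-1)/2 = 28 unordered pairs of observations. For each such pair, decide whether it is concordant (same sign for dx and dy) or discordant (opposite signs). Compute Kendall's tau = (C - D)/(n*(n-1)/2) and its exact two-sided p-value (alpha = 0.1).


Step 1: Enumerate the 28 unordered pairs (i,j) with i<j and classify each by sign(x_j-x_i) * sign(y_j-y_i).
  (1,2):dx=-7,dy=-11->C; (1,3):dx=+2,dy=-3->D; (1,4):dx=-3,dy=-4->C; (1,5):dx=-5,dy=-9->C
  (1,6):dx=-2,dy=+2->D; (1,7):dx=-4,dy=-7->C; (1,8):dx=-8,dy=-13->C; (2,3):dx=+9,dy=+8->C
  (2,4):dx=+4,dy=+7->C; (2,5):dx=+2,dy=+2->C; (2,6):dx=+5,dy=+13->C; (2,7):dx=+3,dy=+4->C
  (2,8):dx=-1,dy=-2->C; (3,4):dx=-5,dy=-1->C; (3,5):dx=-7,dy=-6->C; (3,6):dx=-4,dy=+5->D
  (3,7):dx=-6,dy=-4->C; (3,8):dx=-10,dy=-10->C; (4,5):dx=-2,dy=-5->C; (4,6):dx=+1,dy=+6->C
  (4,7):dx=-1,dy=-3->C; (4,8):dx=-5,dy=-9->C; (5,6):dx=+3,dy=+11->C; (5,7):dx=+1,dy=+2->C
  (5,8):dx=-3,dy=-4->C; (6,7):dx=-2,dy=-9->C; (6,8):dx=-6,dy=-15->C; (7,8):dx=-4,dy=-6->C
Step 2: C = 25, D = 3, total pairs = 28.
Step 3: tau = (C - D)/(n(n-1)/2) = (25 - 3)/28 = 0.785714.
Step 4: Exact two-sided p-value (enumerate n! = 40320 permutations of y under H0): p = 0.005506.
Step 5: alpha = 0.1. reject H0.

tau_b = 0.7857 (C=25, D=3), p = 0.005506, reject H0.


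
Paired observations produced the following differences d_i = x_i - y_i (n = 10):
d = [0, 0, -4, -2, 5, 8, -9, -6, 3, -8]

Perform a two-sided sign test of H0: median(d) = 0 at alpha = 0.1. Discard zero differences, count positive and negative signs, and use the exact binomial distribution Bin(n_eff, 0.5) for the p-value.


Step 1: Discard zero differences. Original n = 10; n_eff = number of nonzero differences = 8.
Nonzero differences (with sign): -4, -2, +5, +8, -9, -6, +3, -8
Step 2: Count signs: positive = 3, negative = 5.
Step 3: Under H0: P(positive) = 0.5, so the number of positives S ~ Bin(8, 0.5).
Step 4: Two-sided exact p-value = sum of Bin(8,0.5) probabilities at or below the observed probability = 0.726562.
Step 5: alpha = 0.1. fail to reject H0.

n_eff = 8, pos = 3, neg = 5, p = 0.726562, fail to reject H0.


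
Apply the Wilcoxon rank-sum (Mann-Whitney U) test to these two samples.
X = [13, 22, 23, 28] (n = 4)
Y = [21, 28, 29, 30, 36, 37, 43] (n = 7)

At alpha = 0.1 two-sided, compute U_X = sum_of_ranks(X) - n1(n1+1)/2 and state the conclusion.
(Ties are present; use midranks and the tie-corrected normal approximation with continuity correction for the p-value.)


Step 1: Combine and sort all 11 observations; assign midranks.
sorted (value, group): (13,X), (21,Y), (22,X), (23,X), (28,X), (28,Y), (29,Y), (30,Y), (36,Y), (37,Y), (43,Y)
ranks: 13->1, 21->2, 22->3, 23->4, 28->5.5, 28->5.5, 29->7, 30->8, 36->9, 37->10, 43->11
Step 2: Rank sum for X: R1 = 1 + 3 + 4 + 5.5 = 13.5.
Step 3: U_X = R1 - n1(n1+1)/2 = 13.5 - 4*5/2 = 13.5 - 10 = 3.5.
       U_Y = n1*n2 - U_X = 28 - 3.5 = 24.5.
Step 4: Ties are present, so use the tie-corrected normal approximation (with continuity correction) for the p-value.
Step 5: p-value = 0.058207; compare to alpha = 0.1. reject H0.

U_X = 3.5, p = 0.058207, reject H0 at alpha = 0.1.


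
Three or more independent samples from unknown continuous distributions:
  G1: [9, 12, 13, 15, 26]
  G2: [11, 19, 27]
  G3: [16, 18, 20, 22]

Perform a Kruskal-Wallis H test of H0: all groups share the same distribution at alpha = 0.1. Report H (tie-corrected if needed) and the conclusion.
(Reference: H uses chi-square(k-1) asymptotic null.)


Step 1: Combine all N = 12 observations and assign midranks.
sorted (value, group, rank): (9,G1,1), (11,G2,2), (12,G1,3), (13,G1,4), (15,G1,5), (16,G3,6), (18,G3,7), (19,G2,8), (20,G3,9), (22,G3,10), (26,G1,11), (27,G2,12)
Step 2: Sum ranks within each group.
R_1 = 24 (n_1 = 5)
R_2 = 22 (n_2 = 3)
R_3 = 32 (n_3 = 4)
Step 3: H = 12/(N(N+1)) * sum(R_i^2/n_i) - 3(N+1)
     = 12/(12*13) * (24^2/5 + 22^2/3 + 32^2/4) - 3*13
     = 0.076923 * 532.533 - 39
     = 1.964103.
Step 4: No ties, so H is used without correction.
Step 5: Under H0, H ~ chi^2(2); p-value = 0.374542.
Step 6: alpha = 0.1. fail to reject H0.

H = 1.9641, df = 2, p = 0.374542, fail to reject H0.


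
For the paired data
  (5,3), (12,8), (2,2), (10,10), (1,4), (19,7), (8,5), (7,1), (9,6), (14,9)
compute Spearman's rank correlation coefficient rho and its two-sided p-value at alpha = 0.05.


Step 1: Rank x and y separately (midranks; no ties here).
rank(x): 5->3, 12->8, 2->2, 10->7, 1->1, 19->10, 8->5, 7->4, 9->6, 14->9
rank(y): 3->3, 8->8, 2->2, 10->10, 4->4, 7->7, 5->5, 1->1, 6->6, 9->9
Step 2: d_i = R_x(i) - R_y(i); compute d_i^2.
  (3-3)^2=0, (8-8)^2=0, (2-2)^2=0, (7-10)^2=9, (1-4)^2=9, (10-7)^2=9, (5-5)^2=0, (4-1)^2=9, (6-6)^2=0, (9-9)^2=0
sum(d^2) = 36.
Step 3: rho = 1 - 6*36 / (10*(10^2 - 1)) = 1 - 216/990 = 0.781818.
Step 4: Under H0, t = rho * sqrt((n-2)/(1-rho^2)) = 3.5466 ~ t(8).
Step 5: Two-sided p-value from the t-distribution with 8 df = 0.007547.
Step 6: alpha = 0.05. reject H0.

rho = 0.7818, p = 0.007547, reject H0 at alpha = 0.05.


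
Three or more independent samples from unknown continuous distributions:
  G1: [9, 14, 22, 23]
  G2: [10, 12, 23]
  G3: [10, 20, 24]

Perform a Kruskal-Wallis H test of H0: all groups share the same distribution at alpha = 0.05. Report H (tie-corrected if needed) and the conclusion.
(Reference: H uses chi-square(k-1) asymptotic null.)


Step 1: Combine all N = 10 observations and assign midranks.
sorted (value, group, rank): (9,G1,1), (10,G2,2.5), (10,G3,2.5), (12,G2,4), (14,G1,5), (20,G3,6), (22,G1,7), (23,G1,8.5), (23,G2,8.5), (24,G3,10)
Step 2: Sum ranks within each group.
R_1 = 21.5 (n_1 = 4)
R_2 = 15 (n_2 = 3)
R_3 = 18.5 (n_3 = 3)
Step 3: H = 12/(N(N+1)) * sum(R_i^2/n_i) - 3(N+1)
     = 12/(10*11) * (21.5^2/4 + 15^2/3 + 18.5^2/3) - 3*11
     = 0.109091 * 304.646 - 33
     = 0.234091.
Step 4: Ties present; correction factor C = 1 - 12/(10^3 - 10) = 0.987879. Corrected H = 0.234091 / 0.987879 = 0.236963.
Step 5: Under H0, H ~ chi^2(2); p-value = 0.888268.
Step 6: alpha = 0.05. fail to reject H0.

H = 0.2370, df = 2, p = 0.888268, fail to reject H0.


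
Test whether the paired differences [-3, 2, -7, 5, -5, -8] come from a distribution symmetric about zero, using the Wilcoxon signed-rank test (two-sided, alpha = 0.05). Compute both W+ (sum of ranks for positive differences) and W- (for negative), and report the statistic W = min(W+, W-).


Step 1: Drop any zero differences (none here) and take |d_i|.
|d| = [3, 2, 7, 5, 5, 8]
Step 2: Midrank |d_i| (ties get averaged ranks).
ranks: |3|->2, |2|->1, |7|->5, |5|->3.5, |5|->3.5, |8|->6
Step 3: Attach original signs; sum ranks with positive sign and with negative sign.
W+ = 1 + 3.5 = 4.5
W- = 2 + 5 + 3.5 + 6 = 16.5
(Check: W+ + W- = 21 should equal n(n+1)/2 = 21.)
Step 4: Test statistic W = min(W+, W-) = 4.5.
Step 5: Ties in |d|, so use the tie-corrected normal approximation.
        E[W] = n(n+1)/4 = 6*7/4 = 10.5.
        Tie groups: |d|=5 (t=2); sum(t^3 - t) = 6.
        Var[W] = n(n+1)(2n+1)/24 - sum(t^3-t)/48 = 546/24 - 6/48 = 22.625.
        z = (W - E[W]) / sqrt(Var[W]) = (4.5 - 10.5) / 4.7566 = -1.2614.
        Two-sided p = 2*Phi(z) = 0.207160.
Step 6: alpha = 0.05. fail to reject H0.

W+ = 4.5, W- = 16.5, W = min = 4.5, p = 0.207160, fail to reject H0.


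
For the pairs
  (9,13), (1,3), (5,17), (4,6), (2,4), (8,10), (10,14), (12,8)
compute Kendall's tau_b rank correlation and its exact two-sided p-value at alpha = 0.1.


Step 1: Enumerate the 28 unordered pairs (i,j) with i<j and classify each by sign(x_j-x_i) * sign(y_j-y_i).
  (1,2):dx=-8,dy=-10->C; (1,3):dx=-4,dy=+4->D; (1,4):dx=-5,dy=-7->C; (1,5):dx=-7,dy=-9->C
  (1,6):dx=-1,dy=-3->C; (1,7):dx=+1,dy=+1->C; (1,8):dx=+3,dy=-5->D; (2,3):dx=+4,dy=+14->C
  (2,4):dx=+3,dy=+3->C; (2,5):dx=+1,dy=+1->C; (2,6):dx=+7,dy=+7->C; (2,7):dx=+9,dy=+11->C
  (2,8):dx=+11,dy=+5->C; (3,4):dx=-1,dy=-11->C; (3,5):dx=-3,dy=-13->C; (3,6):dx=+3,dy=-7->D
  (3,7):dx=+5,dy=-3->D; (3,8):dx=+7,dy=-9->D; (4,5):dx=-2,dy=-2->C; (4,6):dx=+4,dy=+4->C
  (4,7):dx=+6,dy=+8->C; (4,8):dx=+8,dy=+2->C; (5,6):dx=+6,dy=+6->C; (5,7):dx=+8,dy=+10->C
  (5,8):dx=+10,dy=+4->C; (6,7):dx=+2,dy=+4->C; (6,8):dx=+4,dy=-2->D; (7,8):dx=+2,dy=-6->D
Step 2: C = 21, D = 7, total pairs = 28.
Step 3: tau = (C - D)/(n(n-1)/2) = (21 - 7)/28 = 0.500000.
Step 4: Exact two-sided p-value (enumerate n! = 40320 permutations of y under H0): p = 0.108681.
Step 5: alpha = 0.1. fail to reject H0.

tau_b = 0.5000 (C=21, D=7), p = 0.108681, fail to reject H0.


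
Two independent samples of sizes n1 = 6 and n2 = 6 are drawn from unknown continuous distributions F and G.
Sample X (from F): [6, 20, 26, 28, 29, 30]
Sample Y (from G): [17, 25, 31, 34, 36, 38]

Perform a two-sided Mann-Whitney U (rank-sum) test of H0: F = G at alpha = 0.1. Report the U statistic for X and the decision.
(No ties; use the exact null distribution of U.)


Step 1: Combine and sort all 12 observations; assign midranks.
sorted (value, group): (6,X), (17,Y), (20,X), (25,Y), (26,X), (28,X), (29,X), (30,X), (31,Y), (34,Y), (36,Y), (38,Y)
ranks: 6->1, 17->2, 20->3, 25->4, 26->5, 28->6, 29->7, 30->8, 31->9, 34->10, 36->11, 38->12
Step 2: Rank sum for X: R1 = 1 + 3 + 5 + 6 + 7 + 8 = 30.
Step 3: U_X = R1 - n1(n1+1)/2 = 30 - 6*7/2 = 30 - 21 = 9.
       U_Y = n1*n2 - U_X = 36 - 9 = 27.
Step 4: No ties, so the exact null distribution of U (based on enumerating the C(12,6) = 924 equally likely rank assignments) gives the two-sided p-value.
Step 5: p-value = 0.179654; compare to alpha = 0.1. fail to reject H0.

U_X = 9, p = 0.179654, fail to reject H0 at alpha = 0.1.


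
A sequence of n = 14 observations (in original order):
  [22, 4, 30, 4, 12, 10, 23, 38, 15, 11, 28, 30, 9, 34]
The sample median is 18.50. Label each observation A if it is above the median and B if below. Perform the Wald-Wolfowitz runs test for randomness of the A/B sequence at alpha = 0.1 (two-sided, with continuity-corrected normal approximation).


Step 1: Compute median = 18.50; label A = above, B = below.
Labels in order: ABABBBAABBAABA  (n_A = 7, n_B = 7)
Step 2: Count runs R = 9.
Step 3: Under H0 (random ordering), E[R] = 2*n_A*n_B/(n_A+n_B) + 1 = 2*7*7/14 + 1 = 8.0000.
        Var[R] = 2*n_A*n_B*(2*n_A*n_B - n_A - n_B) / ((n_A+n_B)^2 * (n_A+n_B-1)) = 8232/2548 = 3.2308.
        SD[R] = 1.7974.
Step 4: Continuity-corrected z = (R - 0.5 - E[R]) / SD[R] = (9 - 0.5 - 8.0000) / 1.7974 = 0.2782.
Step 5: Two-sided p-value via normal approximation = 2*(1 - Phi(|z|)) = 0.780879.
Step 6: alpha = 0.1. fail to reject H0.

R = 9, z = 0.2782, p = 0.780879, fail to reject H0.


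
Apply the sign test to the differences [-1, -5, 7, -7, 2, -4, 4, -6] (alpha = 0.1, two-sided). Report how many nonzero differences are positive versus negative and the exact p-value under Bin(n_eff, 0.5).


Step 1: Discard zero differences. Original n = 8; n_eff = number of nonzero differences = 8.
Nonzero differences (with sign): -1, -5, +7, -7, +2, -4, +4, -6
Step 2: Count signs: positive = 3, negative = 5.
Step 3: Under H0: P(positive) = 0.5, so the number of positives S ~ Bin(8, 0.5).
Step 4: Two-sided exact p-value = sum of Bin(8,0.5) probabilities at or below the observed probability = 0.726562.
Step 5: alpha = 0.1. fail to reject H0.

n_eff = 8, pos = 3, neg = 5, p = 0.726562, fail to reject H0.


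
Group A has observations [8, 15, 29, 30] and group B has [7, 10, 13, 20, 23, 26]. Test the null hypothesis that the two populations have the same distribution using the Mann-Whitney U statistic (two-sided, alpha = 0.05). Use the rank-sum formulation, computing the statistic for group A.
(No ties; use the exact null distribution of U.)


Step 1: Combine and sort all 10 observations; assign midranks.
sorted (value, group): (7,Y), (8,X), (10,Y), (13,Y), (15,X), (20,Y), (23,Y), (26,Y), (29,X), (30,X)
ranks: 7->1, 8->2, 10->3, 13->4, 15->5, 20->6, 23->7, 26->8, 29->9, 30->10
Step 2: Rank sum for X: R1 = 2 + 5 + 9 + 10 = 26.
Step 3: U_X = R1 - n1(n1+1)/2 = 26 - 4*5/2 = 26 - 10 = 16.
       U_Y = n1*n2 - U_X = 24 - 16 = 8.
Step 4: No ties, so the exact null distribution of U (based on enumerating the C(10,4) = 210 equally likely rank assignments) gives the two-sided p-value.
Step 5: p-value = 0.476190; compare to alpha = 0.05. fail to reject H0.

U_X = 16, p = 0.476190, fail to reject H0 at alpha = 0.05.


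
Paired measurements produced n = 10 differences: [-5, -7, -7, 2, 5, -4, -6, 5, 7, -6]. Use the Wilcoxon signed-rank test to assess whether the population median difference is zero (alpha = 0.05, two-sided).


Step 1: Drop any zero differences (none here) and take |d_i|.
|d| = [5, 7, 7, 2, 5, 4, 6, 5, 7, 6]
Step 2: Midrank |d_i| (ties get averaged ranks).
ranks: |5|->4, |7|->9, |7|->9, |2|->1, |5|->4, |4|->2, |6|->6.5, |5|->4, |7|->9, |6|->6.5
Step 3: Attach original signs; sum ranks with positive sign and with negative sign.
W+ = 1 + 4 + 4 + 9 = 18
W- = 4 + 9 + 9 + 2 + 6.5 + 6.5 = 37
(Check: W+ + W- = 55 should equal n(n+1)/2 = 55.)
Step 4: Test statistic W = min(W+, W-) = 18.
Step 5: Ties in |d|, so use the tie-corrected normal approximation.
        E[W] = n(n+1)/4 = 10*11/4 = 27.5.
        Tie groups: |d|=5 (t=3), |d|=6 (t=2), |d|=7 (t=3); sum(t^3 - t) = 54.
        Var[W] = n(n+1)(2n+1)/24 - sum(t^3-t)/48 = 2310/24 - 54/48 = 95.125.
        z = (W - E[W]) / sqrt(Var[W]) = (18 - 27.5) / 9.7532 = -0.9740.
        Two-sided p = 2*Phi(z) = 0.330037.
Step 6: alpha = 0.05. fail to reject H0.

W+ = 18, W- = 37, W = min = 18, p = 0.330037, fail to reject H0.


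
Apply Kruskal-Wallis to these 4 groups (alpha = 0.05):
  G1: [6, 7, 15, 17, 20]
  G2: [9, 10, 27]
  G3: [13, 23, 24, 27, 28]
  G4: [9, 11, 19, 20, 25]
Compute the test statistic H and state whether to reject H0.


Step 1: Combine all N = 18 observations and assign midranks.
sorted (value, group, rank): (6,G1,1), (7,G1,2), (9,G2,3.5), (9,G4,3.5), (10,G2,5), (11,G4,6), (13,G3,7), (15,G1,8), (17,G1,9), (19,G4,10), (20,G1,11.5), (20,G4,11.5), (23,G3,13), (24,G3,14), (25,G4,15), (27,G2,16.5), (27,G3,16.5), (28,G3,18)
Step 2: Sum ranks within each group.
R_1 = 31.5 (n_1 = 5)
R_2 = 25 (n_2 = 3)
R_3 = 68.5 (n_3 = 5)
R_4 = 46 (n_4 = 5)
Step 3: H = 12/(N(N+1)) * sum(R_i^2/n_i) - 3(N+1)
     = 12/(18*19) * (31.5^2/5 + 25^2/3 + 68.5^2/5 + 46^2/5) - 3*19
     = 0.035088 * 1768.43 - 57
     = 5.050292.
Step 4: Ties present; correction factor C = 1 - 18/(18^3 - 18) = 0.996904. Corrected H = 5.050292 / 0.996904 = 5.065977.
Step 5: Under H0, H ~ chi^2(3); p-value = 0.167029.
Step 6: alpha = 0.05. fail to reject H0.

H = 5.0660, df = 3, p = 0.167029, fail to reject H0.


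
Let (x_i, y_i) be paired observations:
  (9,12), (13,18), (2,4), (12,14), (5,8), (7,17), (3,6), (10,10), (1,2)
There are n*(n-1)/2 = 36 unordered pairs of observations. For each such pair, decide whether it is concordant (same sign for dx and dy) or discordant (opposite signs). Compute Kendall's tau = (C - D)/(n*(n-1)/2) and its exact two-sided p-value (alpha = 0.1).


Step 1: Enumerate the 36 unordered pairs (i,j) with i<j and classify each by sign(x_j-x_i) * sign(y_j-y_i).
  (1,2):dx=+4,dy=+6->C; (1,3):dx=-7,dy=-8->C; (1,4):dx=+3,dy=+2->C; (1,5):dx=-4,dy=-4->C
  (1,6):dx=-2,dy=+5->D; (1,7):dx=-6,dy=-6->C; (1,8):dx=+1,dy=-2->D; (1,9):dx=-8,dy=-10->C
  (2,3):dx=-11,dy=-14->C; (2,4):dx=-1,dy=-4->C; (2,5):dx=-8,dy=-10->C; (2,6):dx=-6,dy=-1->C
  (2,7):dx=-10,dy=-12->C; (2,8):dx=-3,dy=-8->C; (2,9):dx=-12,dy=-16->C; (3,4):dx=+10,dy=+10->C
  (3,5):dx=+3,dy=+4->C; (3,6):dx=+5,dy=+13->C; (3,7):dx=+1,dy=+2->C; (3,8):dx=+8,dy=+6->C
  (3,9):dx=-1,dy=-2->C; (4,5):dx=-7,dy=-6->C; (4,6):dx=-5,dy=+3->D; (4,7):dx=-9,dy=-8->C
  (4,8):dx=-2,dy=-4->C; (4,9):dx=-11,dy=-12->C; (5,6):dx=+2,dy=+9->C; (5,7):dx=-2,dy=-2->C
  (5,8):dx=+5,dy=+2->C; (5,9):dx=-4,dy=-6->C; (6,7):dx=-4,dy=-11->C; (6,8):dx=+3,dy=-7->D
  (6,9):dx=-6,dy=-15->C; (7,8):dx=+7,dy=+4->C; (7,9):dx=-2,dy=-4->C; (8,9):dx=-9,dy=-8->C
Step 2: C = 32, D = 4, total pairs = 36.
Step 3: tau = (C - D)/(n(n-1)/2) = (32 - 4)/36 = 0.777778.
Step 4: Exact two-sided p-value (enumerate n! = 362880 permutations of y under H0): p = 0.002425.
Step 5: alpha = 0.1. reject H0.

tau_b = 0.7778 (C=32, D=4), p = 0.002425, reject H0.


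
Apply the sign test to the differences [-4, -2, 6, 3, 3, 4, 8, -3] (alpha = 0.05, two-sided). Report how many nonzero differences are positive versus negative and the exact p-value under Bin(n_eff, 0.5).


Step 1: Discard zero differences. Original n = 8; n_eff = number of nonzero differences = 8.
Nonzero differences (with sign): -4, -2, +6, +3, +3, +4, +8, -3
Step 2: Count signs: positive = 5, negative = 3.
Step 3: Under H0: P(positive) = 0.5, so the number of positives S ~ Bin(8, 0.5).
Step 4: Two-sided exact p-value = sum of Bin(8,0.5) probabilities at or below the observed probability = 0.726562.
Step 5: alpha = 0.05. fail to reject H0.

n_eff = 8, pos = 5, neg = 3, p = 0.726562, fail to reject H0.


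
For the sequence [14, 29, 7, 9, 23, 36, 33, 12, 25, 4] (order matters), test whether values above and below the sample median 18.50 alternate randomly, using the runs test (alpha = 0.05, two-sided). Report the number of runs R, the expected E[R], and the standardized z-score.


Step 1: Compute median = 18.50; label A = above, B = below.
Labels in order: BABBAAABAB  (n_A = 5, n_B = 5)
Step 2: Count runs R = 7.
Step 3: Under H0 (random ordering), E[R] = 2*n_A*n_B/(n_A+n_B) + 1 = 2*5*5/10 + 1 = 6.0000.
        Var[R] = 2*n_A*n_B*(2*n_A*n_B - n_A - n_B) / ((n_A+n_B)^2 * (n_A+n_B-1)) = 2000/900 = 2.2222.
        SD[R] = 1.4907.
Step 4: Continuity-corrected z = (R - 0.5 - E[R]) / SD[R] = (7 - 0.5 - 6.0000) / 1.4907 = 0.3354.
Step 5: Two-sided p-value via normal approximation = 2*(1 - Phi(|z|)) = 0.737316.
Step 6: alpha = 0.05. fail to reject H0.

R = 7, z = 0.3354, p = 0.737316, fail to reject H0.


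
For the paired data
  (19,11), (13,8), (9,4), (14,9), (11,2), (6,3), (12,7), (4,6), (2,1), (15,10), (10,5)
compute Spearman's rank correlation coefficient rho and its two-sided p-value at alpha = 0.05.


Step 1: Rank x and y separately (midranks; no ties here).
rank(x): 19->11, 13->8, 9->4, 14->9, 11->6, 6->3, 12->7, 4->2, 2->1, 15->10, 10->5
rank(y): 11->11, 8->8, 4->4, 9->9, 2->2, 3->3, 7->7, 6->6, 1->1, 10->10, 5->5
Step 2: d_i = R_x(i) - R_y(i); compute d_i^2.
  (11-11)^2=0, (8-8)^2=0, (4-4)^2=0, (9-9)^2=0, (6-2)^2=16, (3-3)^2=0, (7-7)^2=0, (2-6)^2=16, (1-1)^2=0, (10-10)^2=0, (5-5)^2=0
sum(d^2) = 32.
Step 3: rho = 1 - 6*32 / (11*(11^2 - 1)) = 1 - 192/1320 = 0.854545.
Step 4: Under H0, t = rho * sqrt((n-2)/(1-rho^2)) = 4.9360 ~ t(9).
Step 5: Two-sided p-value from the t-distribution with 9 df = 0.000807.
Step 6: alpha = 0.05. reject H0.

rho = 0.8545, p = 0.000807, reject H0 at alpha = 0.05.


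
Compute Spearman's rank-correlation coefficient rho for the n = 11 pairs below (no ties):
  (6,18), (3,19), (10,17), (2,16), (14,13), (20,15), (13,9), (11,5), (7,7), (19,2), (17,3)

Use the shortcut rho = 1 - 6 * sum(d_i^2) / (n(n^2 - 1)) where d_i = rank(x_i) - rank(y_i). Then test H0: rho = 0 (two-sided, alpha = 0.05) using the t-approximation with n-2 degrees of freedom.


Step 1: Rank x and y separately (midranks; no ties here).
rank(x): 6->3, 3->2, 10->5, 2->1, 14->8, 20->11, 13->7, 11->6, 7->4, 19->10, 17->9
rank(y): 18->10, 19->11, 17->9, 16->8, 13->6, 15->7, 9->5, 5->3, 7->4, 2->1, 3->2
Step 2: d_i = R_x(i) - R_y(i); compute d_i^2.
  (3-10)^2=49, (2-11)^2=81, (5-9)^2=16, (1-8)^2=49, (8-6)^2=4, (11-7)^2=16, (7-5)^2=4, (6-3)^2=9, (4-4)^2=0, (10-1)^2=81, (9-2)^2=49
sum(d^2) = 358.
Step 3: rho = 1 - 6*358 / (11*(11^2 - 1)) = 1 - 2148/1320 = -0.627273.
Step 4: Under H0, t = rho * sqrt((n-2)/(1-rho^2)) = -2.4163 ~ t(9).
Step 5: Two-sided p-value from the t-distribution with 9 df = 0.038845.
Step 6: alpha = 0.05. reject H0.

rho = -0.6273, p = 0.038845, reject H0 at alpha = 0.05.


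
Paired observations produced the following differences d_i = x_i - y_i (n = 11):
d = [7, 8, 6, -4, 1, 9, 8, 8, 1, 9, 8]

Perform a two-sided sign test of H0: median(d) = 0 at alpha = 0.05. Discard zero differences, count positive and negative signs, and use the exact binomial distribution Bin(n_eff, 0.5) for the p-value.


Step 1: Discard zero differences. Original n = 11; n_eff = number of nonzero differences = 11.
Nonzero differences (with sign): +7, +8, +6, -4, +1, +9, +8, +8, +1, +9, +8
Step 2: Count signs: positive = 10, negative = 1.
Step 3: Under H0: P(positive) = 0.5, so the number of positives S ~ Bin(11, 0.5).
Step 4: Two-sided exact p-value = sum of Bin(11,0.5) probabilities at or below the observed probability = 0.011719.
Step 5: alpha = 0.05. reject H0.

n_eff = 11, pos = 10, neg = 1, p = 0.011719, reject H0.


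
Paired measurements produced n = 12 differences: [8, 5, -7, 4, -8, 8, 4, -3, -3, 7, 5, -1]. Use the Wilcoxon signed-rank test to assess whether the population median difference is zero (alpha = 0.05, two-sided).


Step 1: Drop any zero differences (none here) and take |d_i|.
|d| = [8, 5, 7, 4, 8, 8, 4, 3, 3, 7, 5, 1]
Step 2: Midrank |d_i| (ties get averaged ranks).
ranks: |8|->11, |5|->6.5, |7|->8.5, |4|->4.5, |8|->11, |8|->11, |4|->4.5, |3|->2.5, |3|->2.5, |7|->8.5, |5|->6.5, |1|->1
Step 3: Attach original signs; sum ranks with positive sign and with negative sign.
W+ = 11 + 6.5 + 4.5 + 11 + 4.5 + 8.5 + 6.5 = 52.5
W- = 8.5 + 11 + 2.5 + 2.5 + 1 = 25.5
(Check: W+ + W- = 78 should equal n(n+1)/2 = 78.)
Step 4: Test statistic W = min(W+, W-) = 25.5.
Step 5: Ties in |d|, so use the tie-corrected normal approximation.
        E[W] = n(n+1)/4 = 12*13/4 = 39.
        Tie groups: |d|=3 (t=2), |d|=4 (t=2), |d|=5 (t=2), |d|=7 (t=2), |d|=8 (t=3); sum(t^3 - t) = 48.
        Var[W] = n(n+1)(2n+1)/24 - sum(t^3-t)/48 = 3900/24 - 48/48 = 161.5.
        z = (W - E[W]) / sqrt(Var[W]) = (25.5 - 39) / 12.7083 = -1.0623.
        Two-sided p = 2*Phi(z) = 0.288099.
Step 6: alpha = 0.05. fail to reject H0.

W+ = 52.5, W- = 25.5, W = min = 25.5, p = 0.288099, fail to reject H0.


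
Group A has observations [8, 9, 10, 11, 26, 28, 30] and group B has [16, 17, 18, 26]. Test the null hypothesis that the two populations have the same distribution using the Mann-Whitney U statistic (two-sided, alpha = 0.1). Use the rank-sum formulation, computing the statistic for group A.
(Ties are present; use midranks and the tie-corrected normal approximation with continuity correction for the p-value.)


Step 1: Combine and sort all 11 observations; assign midranks.
sorted (value, group): (8,X), (9,X), (10,X), (11,X), (16,Y), (17,Y), (18,Y), (26,X), (26,Y), (28,X), (30,X)
ranks: 8->1, 9->2, 10->3, 11->4, 16->5, 17->6, 18->7, 26->8.5, 26->8.5, 28->10, 30->11
Step 2: Rank sum for X: R1 = 1 + 2 + 3 + 4 + 8.5 + 10 + 11 = 39.5.
Step 3: U_X = R1 - n1(n1+1)/2 = 39.5 - 7*8/2 = 39.5 - 28 = 11.5.
       U_Y = n1*n2 - U_X = 28 - 11.5 = 16.5.
Step 4: Ties are present, so use the tie-corrected normal approximation (with continuity correction) for the p-value.
Step 5: p-value = 0.704817; compare to alpha = 0.1. fail to reject H0.

U_X = 11.5, p = 0.704817, fail to reject H0 at alpha = 0.1.
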